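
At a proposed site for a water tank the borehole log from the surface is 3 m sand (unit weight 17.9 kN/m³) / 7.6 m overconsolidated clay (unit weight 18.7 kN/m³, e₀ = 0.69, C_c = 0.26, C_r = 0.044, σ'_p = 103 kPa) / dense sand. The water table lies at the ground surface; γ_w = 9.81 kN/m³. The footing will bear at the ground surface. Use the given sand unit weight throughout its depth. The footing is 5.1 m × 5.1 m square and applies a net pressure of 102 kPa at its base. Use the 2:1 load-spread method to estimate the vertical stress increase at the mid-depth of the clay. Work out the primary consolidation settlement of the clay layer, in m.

S_c ≈ 0.024 m

Mid-depth of clay below the ground surface: z = 3 + 7.6/2 = 6.8 m.
Total vertical stress at mid-clay: σ_v = 17.9×3 + 18.7×3.8 = 124.76 kPa.
Pore pressure: u = 9.81×(6.8 − 0) = 66.708 kPa.
Initial effective stress: σ'_0 = σ_v − u = 124.76 − 66.708 = 58.052 kPa.
Stress increase at mid-clay by the 2:1 spreading method:
Δσ = qBL/((B+z)(L+z)) = 102×5.1×5.1/((5.1+6.8)(5.1+6.8)) = 18.735 kPa
Final effective stress: σ'_f = 58.052 + 18.735 = 76.787 kPa.
σ'_f = 76.787 ≤ σ'_p = 103 kPa, so the clay remains overconsolidated and only the recompression index applies:
S_c = C_r·H/(1+e₀)·log₁₀(σ'_f/σ'_0) = 0.044×7.6/1.69×log₁₀(76.787/58.052)
    = 0.19787 × 0.12147 = 0.02404 m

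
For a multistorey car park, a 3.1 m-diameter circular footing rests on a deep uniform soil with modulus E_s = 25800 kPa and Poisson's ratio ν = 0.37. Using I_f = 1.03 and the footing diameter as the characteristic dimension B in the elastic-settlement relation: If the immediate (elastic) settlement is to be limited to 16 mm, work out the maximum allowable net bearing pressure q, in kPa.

q ≈ 150 kPa

S_e = q·B·(1−ν²)/E_s · I_f  ⇒  q = S_e·E_s / (B·(1−ν²)·I_f).
q = 0.016 × 25800 / (3.1 × 0.8631 × 1.03) = 149.8 kPa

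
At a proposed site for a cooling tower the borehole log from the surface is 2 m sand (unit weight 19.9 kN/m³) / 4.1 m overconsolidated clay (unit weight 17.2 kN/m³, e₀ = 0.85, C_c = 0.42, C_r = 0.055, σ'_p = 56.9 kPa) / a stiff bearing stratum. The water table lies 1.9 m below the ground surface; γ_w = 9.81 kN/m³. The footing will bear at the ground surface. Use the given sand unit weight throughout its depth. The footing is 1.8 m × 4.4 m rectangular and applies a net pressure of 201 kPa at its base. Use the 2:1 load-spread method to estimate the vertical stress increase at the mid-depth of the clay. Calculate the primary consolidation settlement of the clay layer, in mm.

S_c ≈ 171 mm

Mid-depth of clay below the ground surface: z = 2 + 4.1/2 = 4.05 m.
Total vertical stress at mid-clay: σ_v = 19.9×2 + 17.2×2.05 = 75.06 kPa.
Pore pressure: u = 9.81×(4.05 − 1.9) = 21.091 kPa.
Initial effective stress: σ'_0 = σ_v − u = 75.06 − 21.091 = 53.969 kPa.
Stress increase at mid-clay by the 2:1 spreading method:
Δσ = qBL/((B+z)(L+z)) = 201×1.8×4.4/((1.8+4.05)(4.4+4.05)) = 32.204 kPa
Final effective stress: σ'_f = 53.969 + 32.204 = 86.173 kPa.
σ'_f = 86.173 > σ'_p = 56.9 kPa, so the stress path crosses the preconsolidation pressure — recompression up to σ'_p, then virgin compression beyond:
S_c = H/(1+e₀)·[C_r·log₁₀(σ'_p/σ'_0) + C_c·log₁₀(σ'_f/σ'_p)]
    = 4.1/1.85 × [0.055×log₁₀(56.9/53.969) + 0.42×log₁₀(86.173/56.9)]
    = 2.2162 × [0.0012632 + 0.075709] = 0.1706 m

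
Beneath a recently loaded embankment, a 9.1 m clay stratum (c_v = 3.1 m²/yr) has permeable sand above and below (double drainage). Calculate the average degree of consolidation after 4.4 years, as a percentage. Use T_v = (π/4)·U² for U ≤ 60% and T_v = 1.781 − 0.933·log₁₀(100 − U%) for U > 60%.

Drainage path length: H_d = H/2 = 4.55 m (double drainage).
T_v = c_v·t/H_d² = 3.1×4.4/4.55² = 0.65886.
T_v = 0.65886 corresponds to the U > 60% branch:
U = 1 − 10^((1.781 − T_v)/0.933)/100 = 0.8405

U ≈ 84.1 %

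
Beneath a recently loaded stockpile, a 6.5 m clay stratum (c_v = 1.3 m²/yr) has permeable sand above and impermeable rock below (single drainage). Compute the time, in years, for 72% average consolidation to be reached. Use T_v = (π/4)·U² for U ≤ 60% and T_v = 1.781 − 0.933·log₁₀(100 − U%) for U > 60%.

Drainage path length: H_d = H = 6.5 m (single drainage).
U > 60%: T_v = 1.781 − 0.933·log₁₀(100 − 72) = 0.4308.
t = T_v·H_d²/c_v = 0.4308×6.5²/1.3 = 14 years.

t ≈ 14 years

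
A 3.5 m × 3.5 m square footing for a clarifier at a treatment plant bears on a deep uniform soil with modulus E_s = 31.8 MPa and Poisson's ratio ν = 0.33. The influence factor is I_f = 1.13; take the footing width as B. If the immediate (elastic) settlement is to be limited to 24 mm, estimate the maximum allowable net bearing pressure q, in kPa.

E_s = 31.8 MPa = 31800 kPa.
S_e = q·B·(1−ν²)/E_s · I_f  ⇒  q = S_e·E_s / (B·(1−ν²)·I_f).
q = 0.024 × 31800 / (3.5 × 0.8911 × 1.13) = 216.6 kPa

q ≈ 217 kPa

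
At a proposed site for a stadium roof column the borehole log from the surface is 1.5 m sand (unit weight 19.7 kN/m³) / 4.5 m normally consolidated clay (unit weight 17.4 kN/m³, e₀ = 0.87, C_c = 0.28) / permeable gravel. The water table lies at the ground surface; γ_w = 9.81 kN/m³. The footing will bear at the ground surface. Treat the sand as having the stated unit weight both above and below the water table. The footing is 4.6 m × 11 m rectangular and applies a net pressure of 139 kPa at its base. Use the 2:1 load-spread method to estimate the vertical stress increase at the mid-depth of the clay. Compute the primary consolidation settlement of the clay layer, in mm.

Mid-depth of clay below the ground surface: z = 1.5 + 4.5/2 = 3.75 m.
Total vertical stress at mid-clay: σ_v = 19.7×1.5 + 17.4×2.25 = 68.7 kPa.
Pore pressure: u = 9.81×(3.75 − 0) = 36.788 kPa.
Initial effective stress: σ'_0 = σ_v − u = 68.7 − 36.788 = 31.912 kPa.
Stress increase at mid-clay by the 2:1 spreading method:
Δσ = qBL/((B+z)(L+z)) = 139×4.6×11/((4.6+3.75)(11+3.75)) = 57.107 kPa
Final effective stress: σ'_f = σ'_0 + Δσ = 31.912 + 57.107 = 89.019 kPa.
Normally consolidated clay, so the full stress increment lies on the virgin compression line:
S_c = C_c·H/(1+e₀)·log₁₀(σ'_f/σ'_0) = 0.28×4.5/(1+0.87)×log₁₀(89.019/31.912)
    = 0.6738 × 0.44553 = 0.3002 m

S_c ≈ 300 mm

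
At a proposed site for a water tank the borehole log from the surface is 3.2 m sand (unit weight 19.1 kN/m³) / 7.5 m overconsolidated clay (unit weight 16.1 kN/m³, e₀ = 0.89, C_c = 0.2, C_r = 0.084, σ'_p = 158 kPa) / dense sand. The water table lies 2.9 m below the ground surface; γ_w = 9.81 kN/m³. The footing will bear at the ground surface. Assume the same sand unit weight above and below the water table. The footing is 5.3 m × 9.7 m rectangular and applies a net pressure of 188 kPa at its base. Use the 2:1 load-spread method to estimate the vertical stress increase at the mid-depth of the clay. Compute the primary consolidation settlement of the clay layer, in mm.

S_c ≈ 66.2 mm

Mid-depth of clay below the ground surface: z = 3.2 + 7.5/2 = 6.95 m.
Total vertical stress at mid-clay: σ_v = 19.1×3.2 + 16.1×3.75 = 121.5 kPa.
Pore pressure: u = 9.81×(6.95 − 2.9) = 39.73 kPa.
Initial effective stress: σ'_0 = σ_v − u = 121.5 − 39.73 = 81.77 kPa.
Stress increase at mid-clay by the 2:1 spreading method:
Δσ = qBL/((B+z)(L+z)) = 188×5.3×9.7/((5.3+6.95)(9.7+6.95)) = 47.387 kPa
Final effective stress: σ'_f = 81.77 + 47.387 = 129.16 kPa.
σ'_f = 129.16 ≤ σ'_p = 158 kPa, so the clay remains overconsolidated and only the recompression index applies:
S_c = C_r·H/(1+e₀)·log₁₀(σ'_f/σ'_0) = 0.084×7.5/1.89×log₁₀(129.16/81.77)
    = 0.33334 × 0.19853 = 0.06618 m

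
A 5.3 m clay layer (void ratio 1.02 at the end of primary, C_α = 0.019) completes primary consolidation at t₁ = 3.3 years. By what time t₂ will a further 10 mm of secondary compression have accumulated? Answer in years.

S_s = C_α·H/(1+e_p)·log₁₀(t₂/t₁) ⇒ log₁₀(t₂/t₁) = S_s·(1+e_p)/(C_α·H).
log₁₀(t₂/t₁) = 0.01 × (1+1.02) / (0.019×5.3) = 0.2006
t₂ = t₁ × 10^0.2006 = 3.3 × 1.587 = 5.237 years

t₂ ≈ 5.24 years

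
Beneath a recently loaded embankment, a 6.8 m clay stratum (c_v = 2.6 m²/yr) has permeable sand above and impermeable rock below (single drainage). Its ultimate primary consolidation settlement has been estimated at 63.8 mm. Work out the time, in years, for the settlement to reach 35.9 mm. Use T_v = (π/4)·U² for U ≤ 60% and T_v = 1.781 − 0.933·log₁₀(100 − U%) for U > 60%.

t ≈ 4.42 years

Drainage path length: H_d = H = 6.8 m (single drainage).
U = S(t)/S_ult = 35.9/63.8 = 0.5627.
U ≤ 60%: T_v = (π/4)·U² = (π/4)×0.5627² = 0.24868.
t = T_v·H_d²/c_v = 0.24868×6.8²/2.6 = 4.423 years.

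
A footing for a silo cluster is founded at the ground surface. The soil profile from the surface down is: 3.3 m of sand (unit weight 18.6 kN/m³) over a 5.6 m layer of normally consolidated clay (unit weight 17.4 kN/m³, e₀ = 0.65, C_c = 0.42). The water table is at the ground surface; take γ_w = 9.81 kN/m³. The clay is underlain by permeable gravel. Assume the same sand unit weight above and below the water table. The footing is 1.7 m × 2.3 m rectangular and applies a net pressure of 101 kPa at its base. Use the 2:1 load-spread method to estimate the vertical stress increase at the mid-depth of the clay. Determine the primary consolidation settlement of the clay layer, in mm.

Mid-depth of clay below the ground surface: z = 3.3 + 5.6/2 = 6.1 m.
Total vertical stress at mid-clay: σ_v = 18.6×3.3 + 17.4×2.8 = 110.1 kPa.
Pore pressure: u = 9.81×(6.1 − 0) = 59.841 kPa.
Initial effective stress: σ'_0 = σ_v − u = 110.1 − 59.841 = 50.259 kPa.
Stress increase at mid-clay by the 2:1 spreading method:
Δσ = qBL/((B+z)(L+z)) = 101×1.7×2.3/((1.7+6.1)(2.3+6.1)) = 6.0273 kPa
Final effective stress: σ'_f = σ'_0 + Δσ = 50.259 + 6.0273 = 56.286 kPa.
Normally consolidated clay, so the full stress increment lies on the virgin compression line:
S_c = C_c·H/(1+e₀)·log₁₀(σ'_f/σ'_0) = 0.42×5.6/(1+0.65)×log₁₀(56.286/50.259)
    = 1.4255 × 0.049187 = 0.07012 m

S_c ≈ 70.1 mm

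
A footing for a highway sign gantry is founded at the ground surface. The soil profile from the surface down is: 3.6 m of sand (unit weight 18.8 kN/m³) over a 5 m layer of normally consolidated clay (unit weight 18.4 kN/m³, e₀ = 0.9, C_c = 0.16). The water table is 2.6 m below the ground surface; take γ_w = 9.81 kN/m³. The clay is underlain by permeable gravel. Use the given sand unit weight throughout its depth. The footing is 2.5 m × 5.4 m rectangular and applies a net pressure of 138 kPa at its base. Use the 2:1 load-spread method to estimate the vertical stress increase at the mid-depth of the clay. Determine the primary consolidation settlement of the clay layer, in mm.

S_c ≈ 39 mm

Mid-depth of clay below the ground surface: z = 3.6 + 5/2 = 6.1 m.
Total vertical stress at mid-clay: σ_v = 18.8×3.6 + 18.4×2.5 = 113.68 kPa.
Pore pressure: u = 9.81×(6.1 − 2.6) = 34.335 kPa.
Initial effective stress: σ'_0 = σ_v − u = 113.68 − 34.335 = 79.345 kPa.
Stress increase at mid-clay by the 2:1 spreading method:
Δσ = qBL/((B+z)(L+z)) = 138×2.5×5.4/((2.5+6.1)(5.4+6.1)) = 18.837 kPa
Final effective stress: σ'_f = σ'_0 + Δσ = 79.345 + 18.837 = 98.182 kPa.
Normally consolidated clay, so the full stress increment lies on the virgin compression line:
S_c = C_c·H/(1+e₀)·log₁₀(σ'_f/σ'_0) = 0.16×5/(1+0.9)×log₁₀(98.182/79.345)
    = 0.42105 × 0.092512 = 0.03895 m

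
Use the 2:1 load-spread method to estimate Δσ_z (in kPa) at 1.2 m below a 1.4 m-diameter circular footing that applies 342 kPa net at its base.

Δσ_z ≈ 99.2 kPa

By the 2:1 method the load spreads at 1 horizontal : 2 vertical, so at depth z the loaded area has grown by z in each plan dimension:
Δσ ≈ qD²/(D+z)² = 342×1.4²/(1.4+1.2)² = 99.16 kPa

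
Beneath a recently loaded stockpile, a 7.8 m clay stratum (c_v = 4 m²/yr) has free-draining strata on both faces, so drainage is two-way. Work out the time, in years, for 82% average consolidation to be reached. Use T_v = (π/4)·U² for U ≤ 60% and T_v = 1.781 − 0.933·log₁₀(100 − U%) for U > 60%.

Drainage path length: H_d = H/2 = 3.9 m (double drainage).
U > 60%: T_v = 1.781 − 0.933·log₁₀(100 − 82) = 0.60983.
t = T_v·H_d²/c_v = 0.60983×3.9²/4 = 2.319 years.

t ≈ 2.32 years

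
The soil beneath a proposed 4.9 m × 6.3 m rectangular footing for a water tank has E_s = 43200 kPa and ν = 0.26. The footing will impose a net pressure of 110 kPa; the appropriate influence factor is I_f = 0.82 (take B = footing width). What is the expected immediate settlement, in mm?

Immediate (elastic) settlement: S_e = q·B·(1−ν²)/E_s · I_f.
S_e = 110 × 4.9 × (1 − 0.26²) / 43200 × 0.82
    = 110 × 4.9 × 0.9324 / 43200 × 0.82
    = 0.009539 m = 9.539 mm

S_e ≈ 9.54 mm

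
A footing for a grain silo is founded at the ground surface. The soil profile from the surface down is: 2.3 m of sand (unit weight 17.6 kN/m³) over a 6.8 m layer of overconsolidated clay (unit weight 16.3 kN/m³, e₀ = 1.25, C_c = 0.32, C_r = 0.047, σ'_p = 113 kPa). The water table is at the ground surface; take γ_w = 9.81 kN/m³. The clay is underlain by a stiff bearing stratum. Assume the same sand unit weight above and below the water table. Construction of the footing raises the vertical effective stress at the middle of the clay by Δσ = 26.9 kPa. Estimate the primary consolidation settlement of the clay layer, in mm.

S_c ≈ 31.7 mm

Mid-depth of clay below the ground surface: z = 2.3 + 6.8/2 = 5.7 m.
Total vertical stress at mid-clay: σ_v = 17.6×2.3 + 16.3×3.4 = 95.9 kPa.
Pore pressure: u = 9.81×(5.7 − 0) = 55.917 kPa.
Initial effective stress: σ'_0 = σ_v − u = 95.9 − 55.917 = 39.983 kPa.
Final effective stress: σ'_f = 39.983 + 26.9 = 66.883 kPa.
σ'_f = 66.883 ≤ σ'_p = 113 kPa, so the clay remains overconsolidated and only the recompression index applies:
S_c = C_r·H/(1+e₀)·log₁₀(σ'_f/σ'_0) = 0.047×6.8/2.25×log₁₀(66.883/39.983)
    = 0.14204 × 0.22344 = 0.03174 m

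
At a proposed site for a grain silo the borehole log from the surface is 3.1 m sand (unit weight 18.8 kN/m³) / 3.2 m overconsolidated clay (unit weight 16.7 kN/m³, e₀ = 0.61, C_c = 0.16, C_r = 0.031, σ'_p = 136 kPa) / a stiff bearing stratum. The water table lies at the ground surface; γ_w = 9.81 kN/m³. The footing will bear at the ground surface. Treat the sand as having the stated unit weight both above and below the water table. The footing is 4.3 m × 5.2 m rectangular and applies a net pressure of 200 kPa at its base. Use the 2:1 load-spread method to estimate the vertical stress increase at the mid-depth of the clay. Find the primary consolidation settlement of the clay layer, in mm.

Mid-depth of clay below the ground surface: z = 3.1 + 3.2/2 = 4.7 m.
Total vertical stress at mid-clay: σ_v = 18.8×3.1 + 16.7×1.6 = 85 kPa.
Pore pressure: u = 9.81×(4.7 − 0) = 46.107 kPa.
Initial effective stress: σ'_0 = σ_v − u = 85 − 46.107 = 38.893 kPa.
Stress increase at mid-clay by the 2:1 spreading method:
Δσ = qBL/((B+z)(L+z)) = 200×4.3×5.2/((4.3+4.7)(5.2+4.7)) = 50.191 kPa
Final effective stress: σ'_f = 38.893 + 50.191 = 89.084 kPa.
σ'_f = 89.084 ≤ σ'_p = 136 kPa, so the clay remains overconsolidated and only the recompression index applies:
S_c = C_r·H/(1+e₀)·log₁₀(σ'_f/σ'_0) = 0.031×3.2/1.61×log₁₀(89.084/38.893)
    = 0.061616 × 0.35993 = 0.02218 m

S_c ≈ 22.2 mm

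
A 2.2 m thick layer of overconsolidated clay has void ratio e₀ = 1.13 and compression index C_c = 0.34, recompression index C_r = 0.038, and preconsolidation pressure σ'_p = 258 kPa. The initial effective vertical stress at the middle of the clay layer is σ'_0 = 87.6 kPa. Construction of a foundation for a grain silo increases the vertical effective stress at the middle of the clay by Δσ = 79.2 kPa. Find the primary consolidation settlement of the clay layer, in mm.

S_c ≈ 11 mm

Final effective stress: σ'_f = 87.6 + 79.2 = 166.8 kPa.
σ'_f = 166.8 ≤ σ'_p = 258 kPa, so the clay remains overconsolidated and only the recompression index applies:
S_c = C_r·H/(1+e₀)·log₁₀(σ'_f/σ'_0) = 0.038×2.2/2.13×log₁₀(166.8/87.6)
    = 0.03925 × 0.27969 = 0.01098 m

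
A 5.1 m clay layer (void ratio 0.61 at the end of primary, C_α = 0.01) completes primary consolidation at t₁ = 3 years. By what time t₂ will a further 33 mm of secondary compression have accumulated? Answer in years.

S_s = C_α·H/(1+e_p)·log₁₀(t₂/t₁) ⇒ log₁₀(t₂/t₁) = S_s·(1+e_p)/(C_α·H).
log₁₀(t₂/t₁) = 0.033 × (1+0.61) / (0.01×5.1) = 1.042
t₂ = t₁ × 10^1.042 = 3 × 11.01 = 33.03 years

t₂ ≈ 33 years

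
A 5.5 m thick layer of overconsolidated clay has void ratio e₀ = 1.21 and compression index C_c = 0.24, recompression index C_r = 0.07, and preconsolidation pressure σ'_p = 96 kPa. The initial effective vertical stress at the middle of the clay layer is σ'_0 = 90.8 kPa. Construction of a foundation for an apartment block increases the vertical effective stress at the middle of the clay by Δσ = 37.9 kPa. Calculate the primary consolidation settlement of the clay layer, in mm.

S_c ≈ 80.3 mm

Final effective stress: σ'_f = 90.8 + 37.9 = 128.7 kPa.
σ'_f = 128.7 > σ'_p = 96 kPa, so the stress path crosses the preconsolidation pressure — recompression up to σ'_p, then virgin compression beyond:
S_c = H/(1+e₀)·[C_r·log₁₀(σ'_p/σ'_0) + C_c·log₁₀(σ'_f/σ'_p)]
    = 5.5/2.21 × [0.07×log₁₀(96/90.8) + 0.24×log₁₀(128.7/96)]
    = 2.4887 × [0.001693 + 0.030554] = 0.08025 m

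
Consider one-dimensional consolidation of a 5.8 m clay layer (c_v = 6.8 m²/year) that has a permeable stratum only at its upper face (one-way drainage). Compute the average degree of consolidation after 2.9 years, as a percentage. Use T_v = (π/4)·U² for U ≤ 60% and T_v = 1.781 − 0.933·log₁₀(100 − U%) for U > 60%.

Drainage path length: H_d = H = 5.8 m (single drainage).
T_v = c_v·t/H_d² = 6.8×2.9/5.8² = 0.58621.
T_v = 0.58621 corresponds to the U > 60% branch:
U = 1 − 10^((1.781 − T_v)/0.933)/100 = 0.8092

U ≈ 80.9 %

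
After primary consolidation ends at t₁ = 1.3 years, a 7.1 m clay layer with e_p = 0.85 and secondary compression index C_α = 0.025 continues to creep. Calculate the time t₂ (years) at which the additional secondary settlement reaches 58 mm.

t₂ ≈ 5.23 years

S_s = C_α·H/(1+e_p)·log₁₀(t₂/t₁) ⇒ log₁₀(t₂/t₁) = S_s·(1+e_p)/(C_α·H).
log₁₀(t₂/t₁) = 0.058 × (1+0.85) / (0.025×7.1) = 0.6045
t₂ = t₁ × 10^0.6045 = 1.3 × 4.023 = 5.229 years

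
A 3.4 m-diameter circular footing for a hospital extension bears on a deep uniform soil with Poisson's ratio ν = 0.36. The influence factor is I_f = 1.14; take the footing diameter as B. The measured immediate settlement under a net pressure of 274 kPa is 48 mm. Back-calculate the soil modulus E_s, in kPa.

E_s ≈ 19300 kPa

S_e = q·B·(1−ν²)/E_s · I_f  ⇒  E_s = q·B·(1−ν²)·I_f / S_e.
E_s = 274 × 3.4 × 0.8704 × 1.14 / 0.048 = 19260 kPa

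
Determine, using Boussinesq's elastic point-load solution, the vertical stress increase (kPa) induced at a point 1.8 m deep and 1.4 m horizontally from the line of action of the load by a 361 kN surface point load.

Boussinesq vertical stress below a point load on an elastic half-space:
Δσ_z = 3P/(2πz²) · [1 + (r/z)²]^(−5/2)
r/z = 1.4/1.8 = 0.77778; [1+(r/z)²]^(−5/2) = 0.30645.
Δσ_z = 3×361/(2π×1.8²) × 0.30645 = 53.199 × 0.30645 = 16.3 kPa

Δσ_z ≈ 16.3 kPa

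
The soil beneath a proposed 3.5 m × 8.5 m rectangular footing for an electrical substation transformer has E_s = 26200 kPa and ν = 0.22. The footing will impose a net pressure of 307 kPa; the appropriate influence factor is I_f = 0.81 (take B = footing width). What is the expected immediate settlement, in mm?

Immediate (elastic) settlement: S_e = q·B·(1−ν²)/E_s · I_f.
S_e = 307 × 3.5 × (1 − 0.22²) / 26200 × 0.81
    = 307 × 3.5 × 0.9516 / 26200 × 0.81
    = 0.03161 m = 31.61 mm

S_e ≈ 31.6 mm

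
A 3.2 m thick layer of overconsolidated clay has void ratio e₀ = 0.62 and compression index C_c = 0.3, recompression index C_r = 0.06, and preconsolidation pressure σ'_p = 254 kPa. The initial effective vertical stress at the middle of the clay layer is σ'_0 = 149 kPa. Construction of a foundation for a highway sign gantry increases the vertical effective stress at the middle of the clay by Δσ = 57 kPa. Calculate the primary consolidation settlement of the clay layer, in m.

Final effective stress: σ'_f = 149 + 57 = 206 kPa.
σ'_f = 206 ≤ σ'_p = 254 kPa, so the clay remains overconsolidated and only the recompression index applies:
S_c = C_r·H/(1+e₀)·log₁₀(σ'_f/σ'_0) = 0.06×3.2/1.62×log₁₀(206/149)
    = 0.11852 × 0.14068 = 0.01667 m

S_c ≈ 0.0167 m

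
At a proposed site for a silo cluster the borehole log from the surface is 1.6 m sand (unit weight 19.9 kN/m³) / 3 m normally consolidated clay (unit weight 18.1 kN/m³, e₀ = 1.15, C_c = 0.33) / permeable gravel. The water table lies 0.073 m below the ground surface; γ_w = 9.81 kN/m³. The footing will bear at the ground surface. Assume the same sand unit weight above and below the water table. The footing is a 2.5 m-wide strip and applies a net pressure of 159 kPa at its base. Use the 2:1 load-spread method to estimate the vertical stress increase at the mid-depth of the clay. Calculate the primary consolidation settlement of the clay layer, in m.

Mid-depth of clay below the ground surface: z = 1.6 + 3/2 = 3.1 m.
Total vertical stress at mid-clay: σ_v = 19.9×1.6 + 18.1×1.5 = 58.99 kPa.
Pore pressure: u = 9.81×(3.1 − 0.073) = 29.695 kPa.
Initial effective stress: σ'_0 = σ_v − u = 58.99 − 29.695 = 29.295 kPa.
Stress increase at mid-clay by the 2:1 spreading method:
Δσ = qB/(B+z) = 159×2.5/(2.5+3.1) = 70.982 kPa
Final effective stress: σ'_f = σ'_0 + Δσ = 29.295 + 70.982 = 100.28 kPa.
Normally consolidated clay, so the full stress increment lies on the virgin compression line:
S_c = C_c·H/(1+e₀)·log₁₀(σ'_f/σ'_0) = 0.33×3/(1+1.15)×log₁₀(100.28/29.295)
    = 0.46047 × 0.53442 = 0.2461 m

S_c ≈ 0.246 m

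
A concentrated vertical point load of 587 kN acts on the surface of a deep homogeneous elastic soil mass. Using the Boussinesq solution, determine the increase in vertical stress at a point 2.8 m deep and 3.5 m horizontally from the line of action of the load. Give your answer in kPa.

Boussinesq vertical stress below a point load on an elastic half-space:
Δσ_z = 3P/(2πz²) · [1 + (r/z)²]^(−5/2)
r/z = 3.5/2.8 = 1.25; [1+(r/z)²]^(−5/2) = 0.095135.
Δσ_z = 3×587/(2π×2.8²) × 0.095135 = 35.749 × 0.095135 = 3.401 kPa

Δσ_z ≈ 3.4 kPa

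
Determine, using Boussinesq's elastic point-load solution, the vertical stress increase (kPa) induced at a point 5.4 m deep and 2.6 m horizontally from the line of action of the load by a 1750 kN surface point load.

Δσ_z ≈ 17 kPa

Boussinesq vertical stress below a point load on an elastic half-space:
Δσ_z = 3P/(2πz²) · [1 + (r/z)²]^(−5/2)
r/z = 2.6/5.4 = 0.48148; [1+(r/z)²]^(−5/2) = 0.59378.
Δσ_z = 3×1750/(2π×5.4²) × 0.59378 = 28.654 × 0.59378 = 17.01 kPa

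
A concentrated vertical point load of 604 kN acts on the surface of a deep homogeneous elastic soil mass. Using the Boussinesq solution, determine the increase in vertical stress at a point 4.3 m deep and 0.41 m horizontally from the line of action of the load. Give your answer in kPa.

Δσ_z ≈ 15.2 kPa

Boussinesq vertical stress below a point load on an elastic half-space:
Δσ_z = 3P/(2πz²) · [1 + (r/z)²]^(−5/2)
r/z = 0.41/4.3 = 0.095349; [1+(r/z)²]^(−5/2) = 0.97763.
Δσ_z = 3×604/(2π×4.3²) × 0.97763 = 15.597 × 0.97763 = 15.25 kPa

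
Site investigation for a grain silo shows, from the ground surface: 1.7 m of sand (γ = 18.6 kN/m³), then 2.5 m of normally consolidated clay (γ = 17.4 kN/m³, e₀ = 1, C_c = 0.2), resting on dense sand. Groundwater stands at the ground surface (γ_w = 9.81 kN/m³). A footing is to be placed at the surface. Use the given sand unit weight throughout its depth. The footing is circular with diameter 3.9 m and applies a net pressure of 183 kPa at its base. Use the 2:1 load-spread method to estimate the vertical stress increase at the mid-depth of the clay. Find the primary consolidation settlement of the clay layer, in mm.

Mid-depth of clay below the ground surface: z = 1.7 + 2.5/2 = 2.95 m.
Total vertical stress at mid-clay: σ_v = 18.6×1.7 + 17.4×1.25 = 53.37 kPa.
Pore pressure: u = 9.81×(2.95 − 0) = 28.94 kPa.
Initial effective stress: σ'_0 = σ_v − u = 53.37 − 28.94 = 24.43 kPa.
Stress increase at mid-clay by the 2:1 spreading method:
Δσ ≈ qD²/(D+z)² = 183×3.9²/(3.9+2.95)² = 59.32 kPa
Final effective stress: σ'_f = σ'_0 + Δσ = 24.43 + 59.32 = 83.75 kPa.
Normally consolidated clay, so the full stress increment lies on the virgin compression line:
S_c = C_c·H/(1+e₀)·log₁₀(σ'_f/σ'_0) = 0.2×2.5/(1+1)×log₁₀(83.75/24.43)
    = 0.25 × 0.53506 = 0.1338 m

S_c ≈ 134 mm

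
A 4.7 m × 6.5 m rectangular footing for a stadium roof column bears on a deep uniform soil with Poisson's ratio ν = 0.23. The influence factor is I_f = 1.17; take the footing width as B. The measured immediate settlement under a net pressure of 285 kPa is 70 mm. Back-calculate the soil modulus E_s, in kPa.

E_s ≈ 21200 kPa

S_e = q·B·(1−ν²)/E_s · I_f  ⇒  E_s = q·B·(1−ν²)·I_f / S_e.
E_s = 285 × 4.7 × 0.9471 × 1.17 / 0.07 = 21200 kPa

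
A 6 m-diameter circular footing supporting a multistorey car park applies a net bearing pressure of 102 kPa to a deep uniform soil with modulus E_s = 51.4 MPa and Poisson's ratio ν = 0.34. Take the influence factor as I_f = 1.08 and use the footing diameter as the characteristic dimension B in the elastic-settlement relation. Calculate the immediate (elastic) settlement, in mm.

Immediate (elastic) settlement: S_e = q·B·(1−ν²)/E_s · I_f.
E_s = 51.4 MPa = 51400 kPa.
S_e = 102 × 6 × (1 − 0.34²) / 51400 × 1.08
    = 102 × 6 × 0.8844 / 51400 × 1.08
    = 0.01137 m = 11.37 mm

S_e ≈ 11.4 mm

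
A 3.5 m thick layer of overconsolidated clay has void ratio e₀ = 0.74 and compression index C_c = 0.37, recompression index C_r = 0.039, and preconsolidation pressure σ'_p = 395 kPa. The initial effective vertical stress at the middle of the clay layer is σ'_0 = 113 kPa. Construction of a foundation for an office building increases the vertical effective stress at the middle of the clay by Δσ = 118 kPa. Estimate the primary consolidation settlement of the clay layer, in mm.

S_c ≈ 24.4 mm

Final effective stress: σ'_f = 113 + 118 = 231 kPa.
σ'_f = 231 ≤ σ'_p = 395 kPa, so the clay remains overconsolidated and only the recompression index applies:
S_c = C_r·H/(1+e₀)·log₁₀(σ'_f/σ'_0) = 0.039×3.5/1.74×log₁₀(231/113)
    = 0.078448 × 0.31053 = 0.02436 m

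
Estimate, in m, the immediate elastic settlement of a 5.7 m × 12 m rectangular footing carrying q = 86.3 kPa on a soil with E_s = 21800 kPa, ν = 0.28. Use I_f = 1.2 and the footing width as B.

Immediate (elastic) settlement: S_e = q·B·(1−ν²)/E_s · I_f.
S_e = 86.3 × 5.7 × (1 − 0.28²) / 21800 × 1.2
    = 86.3 × 5.7 × 0.9216 / 21800 × 1.2
    = 0.02495 m

S_e ≈ 0.025 m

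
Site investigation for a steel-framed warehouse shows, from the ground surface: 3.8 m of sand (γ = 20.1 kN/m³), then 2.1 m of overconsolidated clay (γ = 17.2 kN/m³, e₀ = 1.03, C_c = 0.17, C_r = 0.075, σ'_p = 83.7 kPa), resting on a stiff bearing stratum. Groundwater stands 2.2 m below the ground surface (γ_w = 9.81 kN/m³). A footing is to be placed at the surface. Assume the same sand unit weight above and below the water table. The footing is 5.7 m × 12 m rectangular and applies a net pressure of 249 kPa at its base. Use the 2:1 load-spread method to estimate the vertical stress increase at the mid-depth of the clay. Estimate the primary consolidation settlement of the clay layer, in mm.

S_c ≈ 58.3 mm

Mid-depth of clay below the ground surface: z = 3.8 + 2.1/2 = 4.85 m.
Total vertical stress at mid-clay: σ_v = 20.1×3.8 + 17.2×1.05 = 94.44 kPa.
Pore pressure: u = 9.81×(4.85 − 2.2) = 25.997 kPa.
Initial effective stress: σ'_0 = σ_v − u = 94.44 − 25.997 = 68.443 kPa.
Stress increase at mid-clay by the 2:1 spreading method:
Δσ = qBL/((B+z)(L+z)) = 249×5.7×12/((5.7+4.85)(12+4.85)) = 95.808 kPa
Final effective stress: σ'_f = 68.443 + 95.808 = 164.25 kPa.
σ'_f = 164.25 > σ'_p = 83.7 kPa, so the stress path crosses the preconsolidation pressure — recompression up to σ'_p, then virgin compression beyond:
S_c = H/(1+e₀)·[C_r·log₁₀(σ'_p/σ'_0) + C_c·log₁₀(σ'_f/σ'_p)]
    = 2.1/2.03 × [0.075×log₁₀(83.7/68.443) + 0.17×log₁₀(164.25/83.7)]
    = 1.0345 × [0.0065547 + 0.049773] = 0.05827 m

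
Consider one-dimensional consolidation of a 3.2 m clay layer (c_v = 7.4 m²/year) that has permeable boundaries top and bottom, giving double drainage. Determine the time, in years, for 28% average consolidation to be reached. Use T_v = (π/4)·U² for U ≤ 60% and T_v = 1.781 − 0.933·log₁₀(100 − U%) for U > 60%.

Drainage path length: H_d = H/2 = 1.6 m (double drainage).
U ≤ 60%: T_v = (π/4)·U² = (π/4)×0.28² = 0.061575.
t = T_v·H_d²/c_v = 0.061575×1.6²/7.4 = 0.0213 years.

t ≈ 0.0213 years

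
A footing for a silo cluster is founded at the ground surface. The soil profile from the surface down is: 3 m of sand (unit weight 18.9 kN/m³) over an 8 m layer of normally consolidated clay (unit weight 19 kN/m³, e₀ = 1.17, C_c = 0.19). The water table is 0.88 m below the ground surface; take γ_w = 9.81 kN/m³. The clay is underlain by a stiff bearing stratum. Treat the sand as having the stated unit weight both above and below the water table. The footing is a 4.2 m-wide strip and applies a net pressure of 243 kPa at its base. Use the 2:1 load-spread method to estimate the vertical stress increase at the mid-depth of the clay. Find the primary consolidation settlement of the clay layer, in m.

Mid-depth of clay below the ground surface: z = 3 + 8/2 = 7 m.
Total vertical stress at mid-clay: σ_v = 18.9×3 + 19×4 = 132.7 kPa.
Pore pressure: u = 9.81×(7 − 0.88) = 60.037 kPa.
Initial effective stress: σ'_0 = σ_v − u = 132.7 − 60.037 = 72.663 kPa.
Stress increase at mid-clay by the 2:1 spreading method:
Δσ = qB/(B+z) = 243×4.2/(4.2+7) = 91.125 kPa
Final effective stress: σ'_f = σ'_0 + Δσ = 72.663 + 91.125 = 163.79 kPa.
Normally consolidated clay, so the full stress increment lies on the virgin compression line:
S_c = C_c·H/(1+e₀)·log₁₀(σ'_f/σ'_0) = 0.19×8/(1+1.17)×log₁₀(163.79/72.663)
    = 0.70046 × 0.35297 = 0.2472 m

S_c ≈ 0.247 m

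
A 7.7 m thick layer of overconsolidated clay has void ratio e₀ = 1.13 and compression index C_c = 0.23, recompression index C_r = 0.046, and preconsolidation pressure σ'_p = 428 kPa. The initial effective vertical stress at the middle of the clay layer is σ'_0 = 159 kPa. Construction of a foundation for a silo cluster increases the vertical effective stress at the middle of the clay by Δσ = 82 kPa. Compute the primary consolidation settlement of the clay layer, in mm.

S_c ≈ 30 mm

Final effective stress: σ'_f = 159 + 82 = 241 kPa.
σ'_f = 241 ≤ σ'_p = 428 kPa, so the clay remains overconsolidated and only the recompression index applies:
S_c = C_r·H/(1+e₀)·log₁₀(σ'_f/σ'_0) = 0.046×7.7/2.13×log₁₀(241/159)
    = 0.16629 × 0.18062 = 0.03004 m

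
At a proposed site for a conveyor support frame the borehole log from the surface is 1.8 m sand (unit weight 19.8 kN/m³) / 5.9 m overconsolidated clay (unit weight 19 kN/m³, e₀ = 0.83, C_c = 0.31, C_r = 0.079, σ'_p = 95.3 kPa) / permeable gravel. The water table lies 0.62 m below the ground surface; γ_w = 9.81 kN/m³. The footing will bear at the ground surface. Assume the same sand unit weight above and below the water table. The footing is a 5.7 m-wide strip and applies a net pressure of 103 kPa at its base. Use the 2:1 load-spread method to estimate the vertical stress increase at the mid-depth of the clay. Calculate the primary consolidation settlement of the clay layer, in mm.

S_c ≈ 120 mm

Mid-depth of clay below the ground surface: z = 1.8 + 5.9/2 = 4.75 m.
Total vertical stress at mid-clay: σ_v = 19.8×1.8 + 19×2.95 = 91.69 kPa.
Pore pressure: u = 9.81×(4.75 − 0.62) = 40.515 kPa.
Initial effective stress: σ'_0 = σ_v − u = 91.69 − 40.515 = 51.175 kPa.
Stress increase at mid-clay by the 2:1 spreading method:
Δσ = qB/(B+z) = 103×5.7/(5.7+4.75) = 56.182 kPa
Final effective stress: σ'_f = 51.175 + 56.182 = 107.36 kPa.
σ'_f = 107.36 > σ'_p = 95.3 kPa, so the stress path crosses the preconsolidation pressure — recompression up to σ'_p, then virgin compression beyond:
S_c = H/(1+e₀)·[C_r·log₁₀(σ'_p/σ'_0) + C_c·log₁₀(σ'_f/σ'_p)]
    = 5.9/1.83 × [0.079×log₁₀(95.3/51.175) + 0.31×log₁₀(107.36/95.3)]
    = 3.224 × [0.021333 + 0.016042] = 0.1205 m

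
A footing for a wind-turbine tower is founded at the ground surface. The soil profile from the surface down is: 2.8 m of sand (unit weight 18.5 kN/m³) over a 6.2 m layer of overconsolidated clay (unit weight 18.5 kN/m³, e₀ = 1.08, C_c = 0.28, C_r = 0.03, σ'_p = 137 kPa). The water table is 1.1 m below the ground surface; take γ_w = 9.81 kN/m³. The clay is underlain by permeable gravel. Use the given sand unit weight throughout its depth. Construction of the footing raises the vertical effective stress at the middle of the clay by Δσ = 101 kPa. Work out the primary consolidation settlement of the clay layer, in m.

Mid-depth of clay below the ground surface: z = 2.8 + 6.2/2 = 5.9 m.
Total vertical stress at mid-clay: σ_v = 18.5×2.8 + 18.5×3.1 = 109.15 kPa.
Pore pressure: u = 9.81×(5.9 − 1.1) = 47.088 kPa.
Initial effective stress: σ'_0 = σ_v − u = 109.15 − 47.088 = 62.062 kPa.
Final effective stress: σ'_f = 62.062 + 101 = 163.06 kPa.
σ'_f = 163.06 > σ'_p = 137 kPa, so the stress path crosses the preconsolidation pressure — recompression up to σ'_p, then virgin compression beyond:
S_c = H/(1+e₀)·[C_r·log₁₀(σ'_p/σ'_0) + C_c·log₁₀(σ'_f/σ'_p)]
    = 6.2/2.08 × [0.03×log₁₀(137/62.062) + 0.28×log₁₀(163.06/137)]
    = 2.9808 × [0.010317 + 0.021176] = 0.09387 m

S_c ≈ 0.0939 m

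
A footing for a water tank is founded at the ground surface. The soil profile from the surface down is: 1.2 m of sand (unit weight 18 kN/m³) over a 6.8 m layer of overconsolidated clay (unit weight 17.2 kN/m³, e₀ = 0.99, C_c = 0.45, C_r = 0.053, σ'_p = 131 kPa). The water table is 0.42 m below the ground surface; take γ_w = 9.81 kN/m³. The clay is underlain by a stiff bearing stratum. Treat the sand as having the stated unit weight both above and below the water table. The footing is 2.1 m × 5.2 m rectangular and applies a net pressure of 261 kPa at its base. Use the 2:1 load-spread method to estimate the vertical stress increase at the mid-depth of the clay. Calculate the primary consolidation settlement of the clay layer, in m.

Mid-depth of clay below the ground surface: z = 1.2 + 6.8/2 = 4.6 m.
Total vertical stress at mid-clay: σ_v = 18×1.2 + 17.2×3.4 = 80.08 kPa.
Pore pressure: u = 9.81×(4.6 − 0.42) = 41.006 kPa.
Initial effective stress: σ'_0 = σ_v − u = 80.08 − 41.006 = 39.074 kPa.
Stress increase at mid-clay by the 2:1 spreading method:
Δσ = qBL/((B+z)(L+z)) = 261×2.1×5.2/((2.1+4.6)(5.2+4.6)) = 43.407 kPa
Final effective stress: σ'_f = 39.074 + 43.407 = 82.481 kPa.
σ'_f = 82.481 ≤ σ'_p = 131 kPa, so the clay remains overconsolidated and only the recompression index applies:
S_c = C_r·H/(1+e₀)·log₁₀(σ'_f/σ'_0) = 0.053×6.8/1.99×log₁₀(82.481/39.074)
    = 0.18111 × 0.32447 = 0.05876 m

S_c ≈ 0.0588 m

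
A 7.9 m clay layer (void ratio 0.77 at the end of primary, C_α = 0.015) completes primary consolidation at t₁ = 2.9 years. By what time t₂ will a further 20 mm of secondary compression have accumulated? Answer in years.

t₂ ≈ 5.77 years

S_s = C_α·H/(1+e_p)·log₁₀(t₂/t₁) ⇒ log₁₀(t₂/t₁) = S_s·(1+e_p)/(C_α·H).
log₁₀(t₂/t₁) = 0.02 × (1+0.77) / (0.015×7.9) = 0.2987
t₂ = t₁ × 10^0.2987 = 2.9 × 1.989 = 5.769 years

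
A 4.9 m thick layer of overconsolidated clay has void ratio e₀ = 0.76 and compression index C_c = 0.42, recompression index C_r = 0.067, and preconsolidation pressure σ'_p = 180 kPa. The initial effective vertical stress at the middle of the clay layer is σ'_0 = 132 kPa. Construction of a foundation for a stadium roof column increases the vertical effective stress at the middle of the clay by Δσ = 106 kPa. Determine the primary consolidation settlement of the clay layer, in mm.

S_c ≈ 167 mm

Final effective stress: σ'_f = 132 + 106 = 238 kPa.
σ'_f = 238 > σ'_p = 180 kPa, so the stress path crosses the preconsolidation pressure — recompression up to σ'_p, then virgin compression beyond:
S_c = H/(1+e₀)·[C_r·log₁₀(σ'_p/σ'_0) + C_c·log₁₀(σ'_f/σ'_p)]
    = 4.9/1.76 × [0.067×log₁₀(180/132) + 0.42×log₁₀(238/180)]
    = 2.7841 × [0.0090248 + 0.050948] = 0.167 m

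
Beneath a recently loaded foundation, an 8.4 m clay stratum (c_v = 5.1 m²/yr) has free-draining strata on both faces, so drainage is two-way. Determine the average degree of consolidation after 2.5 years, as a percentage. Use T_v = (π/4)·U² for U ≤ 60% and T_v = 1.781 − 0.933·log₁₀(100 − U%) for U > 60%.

U ≈ 86.4 %

Drainage path length: H_d = H/2 = 4.2 m (double drainage).
T_v = c_v·t/H_d² = 5.1×2.5/4.2² = 0.72279.
T_v = 0.72279 corresponds to the U > 60% branch:
U = 1 − 10^((1.781 − T_v)/0.933)/100 = 0.8638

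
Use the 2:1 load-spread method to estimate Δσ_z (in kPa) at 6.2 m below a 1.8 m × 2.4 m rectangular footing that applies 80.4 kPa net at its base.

Δσ_z ≈ 5.05 kPa

By the 2:1 method the load spreads at 1 horizontal : 2 vertical, so at depth z the loaded area has grown by z in each plan dimension:
Δσ = qBL/((B+z)(L+z)) = 80.4×1.8×2.4/((1.8+6.2)(2.4+6.2)) = 5.0484 kPa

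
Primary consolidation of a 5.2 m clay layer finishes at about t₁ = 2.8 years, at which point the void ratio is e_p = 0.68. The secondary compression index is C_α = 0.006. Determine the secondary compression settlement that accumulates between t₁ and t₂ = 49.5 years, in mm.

Secondary compression: S_s = C_α·H/(1+e_p)·log₁₀(t₂/t₁)
S_s = 0.006×5.2/(1+0.68)×log₁₀(49.5/2.8)
    = 0.01857 × 1.247 = 0.02317 m

S_s ≈ 23.2 mm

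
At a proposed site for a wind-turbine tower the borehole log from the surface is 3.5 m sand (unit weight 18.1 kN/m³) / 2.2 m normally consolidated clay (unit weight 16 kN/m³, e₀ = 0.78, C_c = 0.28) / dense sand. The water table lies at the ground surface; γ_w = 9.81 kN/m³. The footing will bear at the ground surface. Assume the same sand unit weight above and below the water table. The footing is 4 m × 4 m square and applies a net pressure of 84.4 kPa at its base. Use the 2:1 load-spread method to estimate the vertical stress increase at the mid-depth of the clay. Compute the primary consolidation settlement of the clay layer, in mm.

Mid-depth of clay below the ground surface: z = 3.5 + 2.2/2 = 4.6 m.
Total vertical stress at mid-clay: σ_v = 18.1×3.5 + 16×1.1 = 80.95 kPa.
Pore pressure: u = 9.81×(4.6 − 0) = 45.126 kPa.
Initial effective stress: σ'_0 = σ_v − u = 80.95 − 45.126 = 35.824 kPa.
Stress increase at mid-clay by the 2:1 spreading method:
Δσ = qBL/((B+z)(L+z)) = 84.4×4×4/((4+4.6)(4+4.6)) = 18.259 kPa
Final effective stress: σ'_f = σ'_0 + Δσ = 35.824 + 18.259 = 54.083 kPa.
Normally consolidated clay, so the full stress increment lies on the virgin compression line:
S_c = C_c·H/(1+e₀)·log₁₀(σ'_f/σ'_0) = 0.28×2.2/(1+0.78)×log₁₀(54.083/35.824)
    = 0.34607 × 0.17889 = 0.06191 m

S_c ≈ 61.9 mm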